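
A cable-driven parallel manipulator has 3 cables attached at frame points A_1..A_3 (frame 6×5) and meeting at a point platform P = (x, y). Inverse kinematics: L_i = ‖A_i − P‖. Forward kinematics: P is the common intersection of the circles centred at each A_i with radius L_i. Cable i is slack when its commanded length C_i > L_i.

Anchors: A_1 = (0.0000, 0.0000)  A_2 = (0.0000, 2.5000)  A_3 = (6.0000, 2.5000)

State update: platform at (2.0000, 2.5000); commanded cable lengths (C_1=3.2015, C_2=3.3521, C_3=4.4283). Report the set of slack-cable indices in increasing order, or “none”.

i=1: geometric 3.2016 vs commanded 3.2015 ⇒ taut
i=2: geometric 2.0000 vs commanded 3.3521 ⇒ slack
i=3: geometric 4.0000 vs commanded 4.4283 ⇒ slack

2, 3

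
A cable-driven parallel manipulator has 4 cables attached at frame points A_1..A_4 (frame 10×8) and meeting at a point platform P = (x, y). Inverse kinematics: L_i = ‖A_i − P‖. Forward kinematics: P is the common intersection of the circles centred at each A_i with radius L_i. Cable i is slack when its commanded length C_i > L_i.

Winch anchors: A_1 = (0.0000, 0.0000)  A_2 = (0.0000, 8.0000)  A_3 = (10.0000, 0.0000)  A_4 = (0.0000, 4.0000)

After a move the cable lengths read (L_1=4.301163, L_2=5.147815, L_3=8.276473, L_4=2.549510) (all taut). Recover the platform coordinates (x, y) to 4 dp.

(2.5000, 3.5000)

circle eqns → linear via eq_j − eq_1; set c_j = A_j·A_j − L_j²
c_1 = 0.0000+0.0000−18.5000 = -18.5000
0.0000·x − 16.0000·y = c_1−c_2 = -56.0000
-20.0000·x + 0.0000·y = c_1−c_3 = -50.0000
0.0000·x − 8.0000·y = c_1−c_4 = -28.0000
solve first two rows → x=2.5000, y=3.5000
check cable 4: ‖A_4−P‖² = 6.5000 ≈ L_4² = 6.5000 ✓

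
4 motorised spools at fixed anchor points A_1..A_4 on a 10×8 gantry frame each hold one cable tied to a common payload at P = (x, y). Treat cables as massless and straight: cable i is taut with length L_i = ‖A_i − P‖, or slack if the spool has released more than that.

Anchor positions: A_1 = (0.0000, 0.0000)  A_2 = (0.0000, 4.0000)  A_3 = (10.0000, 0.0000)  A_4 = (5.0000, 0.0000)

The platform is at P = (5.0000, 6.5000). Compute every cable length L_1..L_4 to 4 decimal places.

L_1: Δ = A_1−P = (-5.0000, -6.5000) → ‖Δ‖ = √67.2500 = 8.2006
L_2: Δ = A_2−P = (-5.0000, -2.5000) → ‖Δ‖ = √31.2500 = 5.5902
L_3: Δ = A_3−P = (5.0000, -6.5000) → ‖Δ‖ = √67.2500 = 8.2006
L_4: Δ = A_4−P = (0.0000, -6.5000) → ‖Δ‖ = √42.2500 = 6.5000

(8.2006, 5.5902, 8.2006, 6.5000)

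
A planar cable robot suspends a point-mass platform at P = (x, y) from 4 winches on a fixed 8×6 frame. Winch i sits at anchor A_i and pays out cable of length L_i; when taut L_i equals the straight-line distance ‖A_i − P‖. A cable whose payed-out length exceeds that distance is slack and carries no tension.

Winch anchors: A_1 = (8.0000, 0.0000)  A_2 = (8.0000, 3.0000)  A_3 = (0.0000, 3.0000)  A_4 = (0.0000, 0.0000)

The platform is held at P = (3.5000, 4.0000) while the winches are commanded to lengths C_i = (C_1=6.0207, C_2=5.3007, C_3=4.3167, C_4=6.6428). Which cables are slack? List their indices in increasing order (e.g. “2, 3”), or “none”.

cable 1: √((4.5000)²+(-4.0000)²)=6.0208, C_1=6.0207: taut
cable 2: √((4.5000)²+(-1.0000)²)=4.6098, C_2=5.3007: slack
cable 3: √((-3.5000)²+(-1.0000)²)=3.6401, C_3=4.3167: slack
cable 4: √((-3.5000)²+(-4.0000)²)=5.3151, C_4=6.6428: slack

2, 3, 4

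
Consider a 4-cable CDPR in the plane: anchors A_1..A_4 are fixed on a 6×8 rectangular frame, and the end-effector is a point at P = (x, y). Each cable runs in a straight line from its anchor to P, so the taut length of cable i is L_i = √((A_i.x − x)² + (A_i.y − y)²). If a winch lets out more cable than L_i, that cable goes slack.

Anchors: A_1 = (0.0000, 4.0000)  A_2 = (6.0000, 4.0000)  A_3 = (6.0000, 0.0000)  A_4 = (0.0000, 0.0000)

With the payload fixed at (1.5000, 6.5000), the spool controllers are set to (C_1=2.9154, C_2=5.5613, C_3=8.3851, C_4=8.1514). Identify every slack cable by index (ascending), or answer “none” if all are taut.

2, 3, 4

cable 1: L_1 = ‖A_1−P‖ = 2.9155;  C_1 = 2.9154 → taut
cable 2: L_2 = ‖A_2−P‖ = 5.1478;  C_2 = 5.5613 → slack
cable 3: L_3 = ‖A_3−P‖ = 7.9057;  C_3 = 8.3851 → slack
cable 4: L_4 = ‖A_4−P‖ = 6.6708;  C_4 = 8.1514 → slack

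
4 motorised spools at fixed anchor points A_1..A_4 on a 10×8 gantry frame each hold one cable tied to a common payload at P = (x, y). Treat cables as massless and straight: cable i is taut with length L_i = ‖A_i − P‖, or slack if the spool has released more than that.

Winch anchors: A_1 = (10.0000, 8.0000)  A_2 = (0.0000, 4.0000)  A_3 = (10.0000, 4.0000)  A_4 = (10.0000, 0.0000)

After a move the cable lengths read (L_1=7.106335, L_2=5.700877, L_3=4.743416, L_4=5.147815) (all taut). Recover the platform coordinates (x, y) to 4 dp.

circle eqns → linear via eq_j − eq_1; set k_j = A_j·A_j − L_j²
k_1 = 100.0000+64.0000−50.5000 = 113.5000
20.0000·x + 8.0000·y = k_1−k_2 = 130.0000
0.0000·x + 8.0000·y = k_1−k_3 = 20.0000
0.0000·x + 16.0000·y = k_1−k_4 = 40.0000
solve first two rows → x=5.5000, y=2.5000
check cable 4: ‖A_4−P‖² = 26.5000 ≈ L_4² = 26.5000 ✓

(5.5000, 2.5000)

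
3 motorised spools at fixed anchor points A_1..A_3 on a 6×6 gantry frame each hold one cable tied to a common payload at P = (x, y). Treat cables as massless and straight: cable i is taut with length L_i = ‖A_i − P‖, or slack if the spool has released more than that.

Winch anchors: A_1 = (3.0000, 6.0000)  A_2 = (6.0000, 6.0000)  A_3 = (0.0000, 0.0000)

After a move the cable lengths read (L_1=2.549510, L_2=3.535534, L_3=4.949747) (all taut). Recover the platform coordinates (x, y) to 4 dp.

circle eqns → linear via eq_j − eq_1; set c_j = A_j·A_j − L_j²
c_1 = 9.0000+36.0000−6.5000 = 38.5000
-6.0000·x + 0.0000·y = c_1−c_2 = -21.0000
6.0000·x + 12.0000·y = c_1−c_3 = 63.0000
solve first two rows → x=3.5000, y=3.5000

(3.5000, 3.5000)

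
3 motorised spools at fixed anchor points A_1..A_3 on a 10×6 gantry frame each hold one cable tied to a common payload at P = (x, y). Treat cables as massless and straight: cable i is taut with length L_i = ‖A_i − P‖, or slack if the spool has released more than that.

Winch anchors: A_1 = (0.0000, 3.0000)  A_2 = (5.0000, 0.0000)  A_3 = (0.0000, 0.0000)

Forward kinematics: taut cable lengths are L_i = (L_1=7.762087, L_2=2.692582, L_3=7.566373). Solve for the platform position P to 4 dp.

expand ‖A_i−P‖²=L_i² and subtract eq 1 (c_i ≔ ‖A_i‖²−L_i²)
c_1 = 0.0000+9.0000−60.2500 = -51.2500
eq1−eq2 → [-10.0000  6.0000]·P = -69.0000
eq1−eq3 → [0.0000  6.0000]·P = 6.0000
2×2 solve → P = (7.5000, 1.0000)

(7.5000, 1.0000)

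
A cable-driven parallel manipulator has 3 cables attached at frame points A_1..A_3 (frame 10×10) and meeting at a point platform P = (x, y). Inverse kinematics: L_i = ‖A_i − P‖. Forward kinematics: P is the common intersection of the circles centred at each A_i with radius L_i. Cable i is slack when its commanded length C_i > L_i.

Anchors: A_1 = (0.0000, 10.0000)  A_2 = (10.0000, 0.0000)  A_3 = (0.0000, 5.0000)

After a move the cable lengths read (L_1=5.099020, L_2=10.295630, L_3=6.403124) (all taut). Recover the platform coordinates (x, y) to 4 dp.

(5.0000, 9.0000)

each cable: (A_i−P)·(A_i−P) = L_i²; let k_i = ‖A_i‖²−L_i²
k_1 = 0.0000+100.0000−26.0000 = 74.0000
row 1: -20.0000x + 20.0000y = 80.0000  (k_2=-6.0000)
row 2: 0.0000x + 10.0000y = 90.0000  (k_3=-16.0000)
Cramer on rows 1–2 → x = 5.0000, y = 9.0000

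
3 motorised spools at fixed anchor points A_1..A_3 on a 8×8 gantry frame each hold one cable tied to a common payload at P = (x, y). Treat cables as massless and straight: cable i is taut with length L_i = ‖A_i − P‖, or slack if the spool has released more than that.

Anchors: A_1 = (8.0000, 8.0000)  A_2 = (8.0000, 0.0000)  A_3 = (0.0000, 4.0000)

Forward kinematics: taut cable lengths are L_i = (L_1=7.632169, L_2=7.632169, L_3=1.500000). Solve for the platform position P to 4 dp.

circle eqns → linear via eq_j − eq_1; set q_j = A_j·A_j − L_j²
q_1 = 64.0000+64.0000−58.2500 = 69.7500
0.0000·x + 16.0000·y = q_1−q_2 = 64.0000
16.0000·x + 8.0000·y = q_1−q_3 = 56.0000
solve first two rows → x=1.5000, y=4.0000

(1.5000, 4.0000)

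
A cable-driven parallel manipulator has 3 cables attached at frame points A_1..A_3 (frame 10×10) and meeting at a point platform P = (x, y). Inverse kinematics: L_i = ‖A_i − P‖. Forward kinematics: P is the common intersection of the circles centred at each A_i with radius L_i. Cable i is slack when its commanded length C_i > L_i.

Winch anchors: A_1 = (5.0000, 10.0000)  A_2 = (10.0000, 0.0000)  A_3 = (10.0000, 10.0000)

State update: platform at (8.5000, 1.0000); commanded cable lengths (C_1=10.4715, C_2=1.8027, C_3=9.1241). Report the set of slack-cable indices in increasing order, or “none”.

i=1: geometric 9.6566 vs commanded 10.4715 ⇒ slack
i=2: geometric 1.8028 vs commanded 1.8027 ⇒ taut
i=3: geometric 9.1241 vs commanded 9.1241 ⇒ taut

1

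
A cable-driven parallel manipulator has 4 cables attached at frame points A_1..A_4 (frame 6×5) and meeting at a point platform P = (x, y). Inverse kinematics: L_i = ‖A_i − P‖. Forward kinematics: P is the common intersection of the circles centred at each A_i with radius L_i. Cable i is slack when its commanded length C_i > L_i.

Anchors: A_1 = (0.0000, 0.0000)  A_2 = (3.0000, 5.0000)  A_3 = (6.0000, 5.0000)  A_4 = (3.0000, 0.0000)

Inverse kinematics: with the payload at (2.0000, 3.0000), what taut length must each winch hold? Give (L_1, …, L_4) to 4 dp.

L_1: Δ = A_1−P = (-2.0000, -3.0000) → ‖Δ‖ = √13.0000 = 3.6056
L_2: Δ = A_2−P = (1.0000, 2.0000) → ‖Δ‖ = √5.0000 = 2.2361
L_3: Δ = A_3−P = (4.0000, 2.0000) → ‖Δ‖ = √20.0000 = 4.4721
L_4: Δ = A_4−P = (1.0000, -3.0000) → ‖Δ‖ = √10.0000 = 3.1623

(3.6056, 2.2361, 4.4721, 3.1623)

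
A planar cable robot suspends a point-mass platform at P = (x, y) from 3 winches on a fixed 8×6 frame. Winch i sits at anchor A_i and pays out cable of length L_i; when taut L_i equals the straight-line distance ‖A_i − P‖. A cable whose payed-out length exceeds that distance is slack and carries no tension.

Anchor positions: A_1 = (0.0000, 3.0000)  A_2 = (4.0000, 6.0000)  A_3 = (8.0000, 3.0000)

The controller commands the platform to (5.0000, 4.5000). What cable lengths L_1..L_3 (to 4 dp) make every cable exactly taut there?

(5.2202, 1.8028, 3.3541)

cable 1: Δx=-5.0000, Δy=-1.5000; L_1 = √(Δx²+Δy²) = 5.2202
cable 2: Δx=-1.0000, Δy=1.5000; L_2 = √(Δx²+Δy²) = 1.8028
cable 3: Δx=3.0000, Δy=-1.5000; L_3 = √(Δx²+Δy²) = 3.3541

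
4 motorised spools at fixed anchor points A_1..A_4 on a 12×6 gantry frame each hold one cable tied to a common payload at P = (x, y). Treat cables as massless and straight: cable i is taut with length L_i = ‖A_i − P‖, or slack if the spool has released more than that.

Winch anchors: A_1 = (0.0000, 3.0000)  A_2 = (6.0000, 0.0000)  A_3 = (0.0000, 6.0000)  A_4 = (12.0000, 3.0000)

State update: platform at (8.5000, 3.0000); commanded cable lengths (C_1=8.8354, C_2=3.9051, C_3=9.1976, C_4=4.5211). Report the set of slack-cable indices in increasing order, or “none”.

1, 3, 4

cable 1: L_1 = ‖A_1−P‖ = 8.5000;  C_1 = 8.8354 → slack
cable 2: L_2 = ‖A_2−P‖ = 3.9051;  C_2 = 3.9051 → taut
cable 3: L_3 = ‖A_3−P‖ = 9.0139;  C_3 = 9.1976 → slack
cable 4: L_4 = ‖A_4−P‖ = 3.5000;  C_4 = 4.5211 → slack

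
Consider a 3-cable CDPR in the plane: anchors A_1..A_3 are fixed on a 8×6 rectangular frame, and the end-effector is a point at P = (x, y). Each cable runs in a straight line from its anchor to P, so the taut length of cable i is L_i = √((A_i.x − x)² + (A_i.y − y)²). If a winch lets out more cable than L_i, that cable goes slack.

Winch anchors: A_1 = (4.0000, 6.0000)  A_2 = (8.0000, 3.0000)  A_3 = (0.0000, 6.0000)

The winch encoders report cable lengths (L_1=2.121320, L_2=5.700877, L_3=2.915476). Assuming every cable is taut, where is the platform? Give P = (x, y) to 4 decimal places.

circle eqns → linear via eq_j − eq_1; set k_j = A_j·A_j − L_j²
k_1 = 16.0000+36.0000−4.5000 = 47.5000
-8.0000·x + 6.0000·y = k_1−k_2 = 7.0000
8.0000·x + 0.0000·y = k_1−k_3 = 20.0000
solve first two rows → x=2.5000, y=4.5000

(2.5000, 4.5000)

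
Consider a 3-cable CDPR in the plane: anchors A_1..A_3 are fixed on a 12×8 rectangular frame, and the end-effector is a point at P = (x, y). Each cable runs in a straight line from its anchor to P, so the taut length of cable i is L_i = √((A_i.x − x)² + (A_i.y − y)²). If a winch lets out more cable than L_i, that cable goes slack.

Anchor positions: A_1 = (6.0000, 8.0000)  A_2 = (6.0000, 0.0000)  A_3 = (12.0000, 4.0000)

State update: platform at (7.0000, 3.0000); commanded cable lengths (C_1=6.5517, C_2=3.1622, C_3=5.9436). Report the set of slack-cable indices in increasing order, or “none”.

1, 3

i=1: geometric 5.0990 vs commanded 6.5517 ⇒ slack
i=2: geometric 3.1623 vs commanded 3.1622 ⇒ taut
i=3: geometric 5.0990 vs commanded 5.9436 ⇒ slack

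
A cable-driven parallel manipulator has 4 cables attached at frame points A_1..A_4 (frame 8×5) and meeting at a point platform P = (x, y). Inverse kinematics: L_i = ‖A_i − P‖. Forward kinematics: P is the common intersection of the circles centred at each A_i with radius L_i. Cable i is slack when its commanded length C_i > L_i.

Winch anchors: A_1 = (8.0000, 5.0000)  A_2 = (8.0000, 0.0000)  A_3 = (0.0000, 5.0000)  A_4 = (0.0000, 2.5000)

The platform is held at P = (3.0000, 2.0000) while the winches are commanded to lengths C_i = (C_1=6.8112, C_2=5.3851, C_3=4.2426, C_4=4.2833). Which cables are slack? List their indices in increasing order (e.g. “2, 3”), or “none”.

1, 4

i=1: geometric 5.8310 vs commanded 6.8112 ⇒ slack
i=2: geometric 5.3852 vs commanded 5.3851 ⇒ taut
i=3: geometric 4.2426 vs commanded 4.2426 ⇒ taut
i=4: geometric 3.0414 vs commanded 4.2833 ⇒ slack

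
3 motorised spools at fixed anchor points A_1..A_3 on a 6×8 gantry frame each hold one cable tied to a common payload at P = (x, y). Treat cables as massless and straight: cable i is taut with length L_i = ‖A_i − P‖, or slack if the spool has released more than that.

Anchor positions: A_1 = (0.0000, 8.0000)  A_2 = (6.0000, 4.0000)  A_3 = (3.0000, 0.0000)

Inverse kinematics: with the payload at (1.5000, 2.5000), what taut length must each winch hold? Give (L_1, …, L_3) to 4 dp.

cable 1: Δx=-1.5000, Δy=5.5000; L_1 = √(Δx²+Δy²) = 5.7009
cable 2: Δx=4.5000, Δy=1.5000; L_2 = √(Δx²+Δy²) = 4.7434
cable 3: Δx=1.5000, Δy=-2.5000; L_3 = √(Δx²+Δy²) = 2.9155

(5.7009, 4.7434, 2.9155)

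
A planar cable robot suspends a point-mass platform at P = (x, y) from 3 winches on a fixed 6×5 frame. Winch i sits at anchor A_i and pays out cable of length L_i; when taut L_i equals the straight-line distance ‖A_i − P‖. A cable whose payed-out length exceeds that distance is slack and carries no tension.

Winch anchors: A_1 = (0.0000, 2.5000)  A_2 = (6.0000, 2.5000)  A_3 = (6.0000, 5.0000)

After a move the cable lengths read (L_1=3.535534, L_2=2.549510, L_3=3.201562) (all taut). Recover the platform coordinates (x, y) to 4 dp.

circle eqns → linear via eq_j − eq_1; set k_j = A_j·A_j − L_j²
k_1 = 0.0000+6.2500−12.5000 = -6.2500
-12.0000·x + 0.0000·y = k_1−k_2 = -42.0000
-12.0000·x − 5.0000·y = k_1−k_3 = -57.0000
solve first two rows → x=3.5000, y=3.0000

(3.5000, 3.0000)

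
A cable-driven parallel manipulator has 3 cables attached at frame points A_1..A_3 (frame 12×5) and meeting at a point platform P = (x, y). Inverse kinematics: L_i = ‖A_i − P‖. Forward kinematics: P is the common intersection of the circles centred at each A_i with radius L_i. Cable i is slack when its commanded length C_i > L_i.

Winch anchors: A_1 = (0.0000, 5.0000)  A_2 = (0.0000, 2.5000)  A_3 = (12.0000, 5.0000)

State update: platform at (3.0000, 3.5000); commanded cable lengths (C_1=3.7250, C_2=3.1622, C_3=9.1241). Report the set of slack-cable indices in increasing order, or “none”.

cable 1: √((-3.0000)²+(1.5000)²)=3.3541, C_1=3.7250: slack
cable 2: √((-3.0000)²+(-1.0000)²)=3.1623, C_2=3.1622: taut
cable 3: √((9.0000)²+(1.5000)²)=9.1241, C_3=9.1241: taut

1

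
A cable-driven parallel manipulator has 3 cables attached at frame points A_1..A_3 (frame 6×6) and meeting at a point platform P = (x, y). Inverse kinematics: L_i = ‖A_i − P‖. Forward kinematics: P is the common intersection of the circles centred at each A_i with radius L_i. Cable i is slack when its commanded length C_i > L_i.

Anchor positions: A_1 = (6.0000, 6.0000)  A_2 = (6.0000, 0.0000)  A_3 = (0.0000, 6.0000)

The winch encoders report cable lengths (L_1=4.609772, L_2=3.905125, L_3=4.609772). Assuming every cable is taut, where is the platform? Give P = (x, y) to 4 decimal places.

circle eqns → linear via eq_j − eq_1; set c_j = A_j·A_j − L_j²
c_1 = 36.0000+36.0000−21.2500 = 50.7500
0.0000·x + 12.0000·y = c_1−c_2 = 30.0000
12.0000·x + 0.0000·y = c_1−c_3 = 36.0000
solve first two rows → x=3.0000, y=2.5000

(3.0000, 2.5000)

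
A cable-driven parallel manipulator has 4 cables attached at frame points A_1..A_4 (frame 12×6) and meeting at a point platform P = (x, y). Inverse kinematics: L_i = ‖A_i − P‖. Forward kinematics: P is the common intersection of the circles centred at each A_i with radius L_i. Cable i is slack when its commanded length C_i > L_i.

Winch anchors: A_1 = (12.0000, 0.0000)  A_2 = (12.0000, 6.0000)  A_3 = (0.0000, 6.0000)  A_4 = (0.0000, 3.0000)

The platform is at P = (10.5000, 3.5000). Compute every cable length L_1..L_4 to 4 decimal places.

L_1 = √((12.0000−10.5000)² + (0.0000−3.5000)²) = 3.8079
L_2 = √((12.0000−10.5000)² + (6.0000−3.5000)²) = 2.9155
L_3 = √((0.0000−10.5000)² + (6.0000−3.5000)²) = 10.7935
L_4 = √((0.0000−10.5000)² + (3.0000−3.5000)²) = 10.5119

(3.8079, 2.9155, 10.7935, 10.5119)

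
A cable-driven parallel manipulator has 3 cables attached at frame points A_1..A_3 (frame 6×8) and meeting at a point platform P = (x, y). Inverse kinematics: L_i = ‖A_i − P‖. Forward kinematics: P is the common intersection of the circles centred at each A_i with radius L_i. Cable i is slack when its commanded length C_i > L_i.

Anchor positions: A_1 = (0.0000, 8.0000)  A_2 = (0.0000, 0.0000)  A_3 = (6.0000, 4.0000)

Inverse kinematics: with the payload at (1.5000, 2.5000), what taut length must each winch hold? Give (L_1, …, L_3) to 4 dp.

(5.7009, 2.9155, 4.7434)

L_1 = √((0.0000−1.5000)² + (8.0000−2.5000)²) = 5.7009
L_2 = √((0.0000−1.5000)² + (0.0000−2.5000)²) = 2.9155
L_3 = √((6.0000−1.5000)² + (4.0000−2.5000)²) = 4.7434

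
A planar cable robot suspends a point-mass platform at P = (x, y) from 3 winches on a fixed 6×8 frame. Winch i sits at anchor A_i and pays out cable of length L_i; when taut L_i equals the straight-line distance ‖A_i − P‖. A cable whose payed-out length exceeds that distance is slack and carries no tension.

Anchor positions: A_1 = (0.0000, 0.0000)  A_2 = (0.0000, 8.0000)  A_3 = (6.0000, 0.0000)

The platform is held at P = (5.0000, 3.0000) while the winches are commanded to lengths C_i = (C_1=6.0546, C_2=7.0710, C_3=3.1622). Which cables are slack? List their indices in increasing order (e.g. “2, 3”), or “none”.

cable 1: L_1 = ‖A_1−P‖ = 5.8310;  C_1 = 6.0546 → slack
cable 2: L_2 = ‖A_2−P‖ = 7.0711;  C_2 = 7.0710 → taut
cable 3: L_3 = ‖A_3−P‖ = 3.1623;  C_3 = 3.1622 → taut

1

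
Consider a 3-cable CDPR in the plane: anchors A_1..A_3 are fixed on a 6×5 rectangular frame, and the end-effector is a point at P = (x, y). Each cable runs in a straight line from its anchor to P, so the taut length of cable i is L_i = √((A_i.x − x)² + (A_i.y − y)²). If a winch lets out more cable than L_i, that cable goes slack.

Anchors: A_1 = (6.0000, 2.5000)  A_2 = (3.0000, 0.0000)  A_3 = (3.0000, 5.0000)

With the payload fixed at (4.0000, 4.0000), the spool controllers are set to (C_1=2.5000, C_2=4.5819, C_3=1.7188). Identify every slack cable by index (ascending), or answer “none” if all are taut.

2, 3

cable 1: L_1 = ‖A_1−P‖ = 2.5000;  C_1 = 2.5000 → taut
cable 2: L_2 = ‖A_2−P‖ = 4.1231;  C_2 = 4.5819 → slack
cable 3: L_3 = ‖A_3−P‖ = 1.4142;  C_3 = 1.7188 → slack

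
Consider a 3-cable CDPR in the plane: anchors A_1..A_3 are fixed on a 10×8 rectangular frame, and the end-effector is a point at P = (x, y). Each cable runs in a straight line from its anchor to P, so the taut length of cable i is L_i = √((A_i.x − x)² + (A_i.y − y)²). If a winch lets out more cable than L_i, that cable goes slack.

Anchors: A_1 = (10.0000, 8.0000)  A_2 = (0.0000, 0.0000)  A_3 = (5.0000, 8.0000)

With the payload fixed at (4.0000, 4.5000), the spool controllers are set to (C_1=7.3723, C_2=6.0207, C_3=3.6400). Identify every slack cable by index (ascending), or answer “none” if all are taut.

cable 1: L_1 = ‖A_1−P‖ = 6.9462;  C_1 = 7.3723 → slack
cable 2: L_2 = ‖A_2−P‖ = 6.0208;  C_2 = 6.0207 → taut
cable 3: L_3 = ‖A_3−P‖ = 3.6401;  C_3 = 3.6400 → taut

1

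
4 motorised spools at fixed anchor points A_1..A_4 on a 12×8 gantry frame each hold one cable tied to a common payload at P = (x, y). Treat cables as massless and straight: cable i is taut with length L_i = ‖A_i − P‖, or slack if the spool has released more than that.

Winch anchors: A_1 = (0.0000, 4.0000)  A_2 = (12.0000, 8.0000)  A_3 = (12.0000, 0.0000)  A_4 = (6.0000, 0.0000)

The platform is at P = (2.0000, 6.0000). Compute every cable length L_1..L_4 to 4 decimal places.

(2.8284, 10.1980, 11.6619, 7.2111)

L_1 = √((0.0000−2.0000)² + (4.0000−6.0000)²) = 2.8284
L_2 = √((12.0000−2.0000)² + (8.0000−6.0000)²) = 10.1980
L_3 = √((12.0000−2.0000)² + (0.0000−6.0000)²) = 11.6619
L_4 = √((6.0000−2.0000)² + (0.0000−6.0000)²) = 7.2111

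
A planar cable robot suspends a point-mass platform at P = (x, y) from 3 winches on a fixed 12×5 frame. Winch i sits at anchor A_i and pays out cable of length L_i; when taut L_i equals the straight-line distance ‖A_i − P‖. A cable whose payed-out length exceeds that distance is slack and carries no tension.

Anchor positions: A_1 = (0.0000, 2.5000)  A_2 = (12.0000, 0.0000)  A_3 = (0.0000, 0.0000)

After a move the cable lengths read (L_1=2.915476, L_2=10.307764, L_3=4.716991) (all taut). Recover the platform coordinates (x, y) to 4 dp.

(2.5000, 4.0000)

circle eqns → linear via eq_j − eq_1; set k_j = A_j·A_j − L_j²
k_1 = 0.0000+6.2500−8.5000 = -2.2500
-24.0000·x + 5.0000·y = k_1−k_2 = -40.0000
0.0000·x + 5.0000·y = k_1−k_3 = 20.0000
solve first two rows → x=2.5000, y=4.0000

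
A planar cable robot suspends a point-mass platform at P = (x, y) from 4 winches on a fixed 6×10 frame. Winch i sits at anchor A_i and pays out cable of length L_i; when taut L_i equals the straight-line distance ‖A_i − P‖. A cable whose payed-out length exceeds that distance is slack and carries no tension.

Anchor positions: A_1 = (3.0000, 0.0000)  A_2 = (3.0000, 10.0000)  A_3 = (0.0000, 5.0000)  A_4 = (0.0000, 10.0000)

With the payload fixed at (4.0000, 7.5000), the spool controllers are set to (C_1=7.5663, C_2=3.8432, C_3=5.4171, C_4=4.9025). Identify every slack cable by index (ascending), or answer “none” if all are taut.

2, 3, 4

i=1: geometric 7.5664 vs commanded 7.5663 ⇒ taut
i=2: geometric 2.6926 vs commanded 3.8432 ⇒ slack
i=3: geometric 4.7170 vs commanded 5.4171 ⇒ slack
i=4: geometric 4.7170 vs commanded 4.9025 ⇒ slack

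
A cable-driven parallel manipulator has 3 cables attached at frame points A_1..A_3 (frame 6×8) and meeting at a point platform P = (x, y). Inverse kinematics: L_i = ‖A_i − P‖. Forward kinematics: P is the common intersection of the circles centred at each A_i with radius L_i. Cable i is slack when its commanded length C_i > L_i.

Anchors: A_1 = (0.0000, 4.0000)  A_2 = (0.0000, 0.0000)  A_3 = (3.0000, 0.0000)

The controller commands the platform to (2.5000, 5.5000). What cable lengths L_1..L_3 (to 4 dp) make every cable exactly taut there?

(2.9155, 6.0415, 5.5227)

L_1 = √((0.0000−2.5000)² + (4.0000−5.5000)²) = 2.9155
L_2 = √((0.0000−2.5000)² + (0.0000−5.5000)²) = 6.0415
L_3 = √((3.0000−2.5000)² + (0.0000−5.5000)²) = 5.5227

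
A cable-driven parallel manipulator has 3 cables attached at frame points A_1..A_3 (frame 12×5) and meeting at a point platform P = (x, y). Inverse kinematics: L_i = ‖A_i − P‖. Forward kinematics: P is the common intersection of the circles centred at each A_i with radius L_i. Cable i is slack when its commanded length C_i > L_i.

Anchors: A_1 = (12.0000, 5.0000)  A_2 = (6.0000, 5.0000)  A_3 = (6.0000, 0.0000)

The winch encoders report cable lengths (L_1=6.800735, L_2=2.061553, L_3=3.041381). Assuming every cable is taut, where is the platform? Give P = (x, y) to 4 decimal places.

each cable: (A_i−P)·(A_i−P) = L_i²; let q_i = ‖A_i‖²−L_i²
q_1 = 144.0000+25.0000−46.2500 = 122.7500
row 1: 12.0000x + 0.0000y = 66.0000  (q_2=56.7500)
row 2: 12.0000x + 10.0000y = 96.0000  (q_3=26.7500)
Cramer on rows 1–2 → x = 5.5000, y = 3.0000

(5.5000, 3.0000)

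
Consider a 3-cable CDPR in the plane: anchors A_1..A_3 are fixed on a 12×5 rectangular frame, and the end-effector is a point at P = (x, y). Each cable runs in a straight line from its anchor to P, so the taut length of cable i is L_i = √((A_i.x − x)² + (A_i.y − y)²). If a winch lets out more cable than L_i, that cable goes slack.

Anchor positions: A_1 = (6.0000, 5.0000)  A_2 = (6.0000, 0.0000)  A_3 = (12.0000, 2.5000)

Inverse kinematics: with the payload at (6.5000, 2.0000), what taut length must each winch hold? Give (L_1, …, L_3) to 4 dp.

(3.0414, 2.0616, 5.5227)

L_1 = √((6.0000−6.5000)² + (5.0000−2.0000)²) = 3.0414
L_2 = √((6.0000−6.5000)² + (0.0000−2.0000)²) = 2.0616
L_3 = √((12.0000−6.5000)² + (2.5000−2.0000)²) = 5.5227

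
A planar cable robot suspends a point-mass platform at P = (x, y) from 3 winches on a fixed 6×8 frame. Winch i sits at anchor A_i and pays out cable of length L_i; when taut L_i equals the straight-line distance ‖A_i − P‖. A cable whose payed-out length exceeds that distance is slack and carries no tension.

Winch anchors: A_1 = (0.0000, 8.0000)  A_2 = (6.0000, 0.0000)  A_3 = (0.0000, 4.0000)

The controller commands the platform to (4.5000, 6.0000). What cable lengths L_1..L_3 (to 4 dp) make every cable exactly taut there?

cable 1: Δx=-4.5000, Δy=2.0000; L_1 = √(Δx²+Δy²) = 4.9244
cable 2: Δx=1.5000, Δy=-6.0000; L_2 = √(Δx²+Δy²) = 6.1847
cable 3: Δx=-4.5000, Δy=-2.0000; L_3 = √(Δx²+Δy²) = 4.9244

(4.9244, 6.1847, 4.9244)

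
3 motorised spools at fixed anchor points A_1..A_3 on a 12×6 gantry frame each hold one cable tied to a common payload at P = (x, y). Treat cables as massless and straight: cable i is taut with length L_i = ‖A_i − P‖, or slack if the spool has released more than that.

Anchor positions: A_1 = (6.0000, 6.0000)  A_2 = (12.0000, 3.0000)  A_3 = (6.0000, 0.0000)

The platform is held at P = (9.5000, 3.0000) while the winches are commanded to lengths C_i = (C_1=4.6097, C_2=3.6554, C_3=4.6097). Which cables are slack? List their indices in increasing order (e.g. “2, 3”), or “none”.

2

cable 1: √((-3.5000)²+(3.0000)²)=4.6098, C_1=4.6097: taut
cable 2: √((2.5000)²+(0.0000)²)=2.5000, C_2=3.6554: slack
cable 3: √((-3.5000)²+(-3.0000)²)=4.6098, C_3=4.6097: taut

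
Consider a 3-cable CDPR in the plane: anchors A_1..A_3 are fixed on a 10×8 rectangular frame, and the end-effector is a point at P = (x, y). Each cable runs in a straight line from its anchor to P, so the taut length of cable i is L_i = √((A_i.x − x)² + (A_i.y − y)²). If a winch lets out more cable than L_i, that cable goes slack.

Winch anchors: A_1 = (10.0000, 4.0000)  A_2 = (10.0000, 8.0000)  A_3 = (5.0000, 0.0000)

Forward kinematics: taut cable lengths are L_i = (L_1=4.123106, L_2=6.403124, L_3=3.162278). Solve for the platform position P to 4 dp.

(6.0000, 3.0000)

circle eqns → linear via eq_j − eq_1; set k_j = A_j·A_j − L_j²
k_1 = 100.0000+16.0000−17.0000 = 99.0000
0.0000·x − 8.0000·y = k_1−k_2 = -24.0000
10.0000·x + 8.0000·y = k_1−k_3 = 84.0000
solve first two rows → x=6.0000, y=3.0000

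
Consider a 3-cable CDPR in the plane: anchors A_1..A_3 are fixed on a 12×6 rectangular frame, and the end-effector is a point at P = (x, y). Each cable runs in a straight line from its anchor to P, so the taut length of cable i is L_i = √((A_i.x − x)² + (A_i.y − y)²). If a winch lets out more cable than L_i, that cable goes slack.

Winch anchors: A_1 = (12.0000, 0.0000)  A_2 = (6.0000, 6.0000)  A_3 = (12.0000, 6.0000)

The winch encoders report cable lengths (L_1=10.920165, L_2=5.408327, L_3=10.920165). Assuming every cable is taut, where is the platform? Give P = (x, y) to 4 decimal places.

expand ‖A_i−P‖²=L_i² and subtract eq 1 (c_i ≔ ‖A_i‖²−L_i²)
c_1 = 144.0000+0.0000−119.2500 = 24.7500
eq1−eq2 → [12.0000  -12.0000]·P = -18.0000
eq1−eq3 → [0.0000  -12.0000]·P = -36.0000
2×2 solve → P = (1.5000, 3.0000)

(1.5000, 3.0000)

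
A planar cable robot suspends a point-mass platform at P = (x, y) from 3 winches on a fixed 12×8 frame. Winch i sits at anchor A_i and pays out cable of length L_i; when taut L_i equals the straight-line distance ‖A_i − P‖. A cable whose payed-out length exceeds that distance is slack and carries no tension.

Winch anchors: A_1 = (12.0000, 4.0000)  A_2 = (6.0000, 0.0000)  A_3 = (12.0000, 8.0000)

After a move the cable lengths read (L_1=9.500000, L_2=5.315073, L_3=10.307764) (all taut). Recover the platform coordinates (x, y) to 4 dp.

(2.5000, 4.0000)

each cable: (A_i−P)·(A_i−P) = L_i²; let c_i = ‖A_i‖²−L_i²
c_1 = 144.0000+16.0000−90.2500 = 69.7500
row 1: 12.0000x + 8.0000y = 62.0000  (c_2=7.7500)
row 2: 0.0000x − 8.0000y = -32.0000  (c_3=101.7500)
Cramer on rows 1–2 → x = 2.5000, y = 4.0000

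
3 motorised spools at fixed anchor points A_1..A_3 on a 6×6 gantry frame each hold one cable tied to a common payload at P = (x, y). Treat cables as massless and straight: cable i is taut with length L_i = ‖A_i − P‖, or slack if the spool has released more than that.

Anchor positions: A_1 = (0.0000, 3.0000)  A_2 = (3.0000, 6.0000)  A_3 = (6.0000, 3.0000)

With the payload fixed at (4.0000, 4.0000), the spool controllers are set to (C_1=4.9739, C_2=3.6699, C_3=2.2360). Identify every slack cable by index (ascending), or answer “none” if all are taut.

1, 2

cable 1: L_1 = ‖A_1−P‖ = 4.1231;  C_1 = 4.9739 → slack
cable 2: L_2 = ‖A_2−P‖ = 2.2361;  C_2 = 3.6699 → slack
cable 3: L_3 = ‖A_3−P‖ = 2.2361;  C_3 = 2.2360 → taut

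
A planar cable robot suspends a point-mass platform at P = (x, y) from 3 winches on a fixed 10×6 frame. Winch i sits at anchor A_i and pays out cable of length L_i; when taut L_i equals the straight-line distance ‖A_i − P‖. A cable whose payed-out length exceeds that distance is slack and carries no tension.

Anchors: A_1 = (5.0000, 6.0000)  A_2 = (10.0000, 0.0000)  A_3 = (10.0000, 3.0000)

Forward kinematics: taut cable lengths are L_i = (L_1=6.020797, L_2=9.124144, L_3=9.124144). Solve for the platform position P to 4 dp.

expand ‖A_i−P‖²=L_i² and subtract eq 1 (c_i ≔ ‖A_i‖²−L_i²)
c_1 = 25.0000+36.0000−36.2500 = 24.7500
eq1−eq2 → [-10.0000  12.0000]·P = 8.0000
eq1−eq3 → [-10.0000  6.0000]·P = -1.0000
2×2 solve → P = (1.0000, 1.5000)

(1.0000, 1.5000)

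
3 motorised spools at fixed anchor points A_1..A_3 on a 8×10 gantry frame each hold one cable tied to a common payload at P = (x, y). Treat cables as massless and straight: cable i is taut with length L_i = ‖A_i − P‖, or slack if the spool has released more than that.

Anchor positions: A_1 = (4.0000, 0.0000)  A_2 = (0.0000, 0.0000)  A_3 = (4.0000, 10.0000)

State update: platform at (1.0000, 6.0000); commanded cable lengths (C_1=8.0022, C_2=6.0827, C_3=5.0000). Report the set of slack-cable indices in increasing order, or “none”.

cable 1: √((3.0000)²+(-6.0000)²)=6.7082, C_1=8.0022: slack
cable 2: √((-1.0000)²+(-6.0000)²)=6.0828, C_2=6.0827: taut
cable 3: √((3.0000)²+(4.0000)²)=5.0000, C_3=5.0000: taut

1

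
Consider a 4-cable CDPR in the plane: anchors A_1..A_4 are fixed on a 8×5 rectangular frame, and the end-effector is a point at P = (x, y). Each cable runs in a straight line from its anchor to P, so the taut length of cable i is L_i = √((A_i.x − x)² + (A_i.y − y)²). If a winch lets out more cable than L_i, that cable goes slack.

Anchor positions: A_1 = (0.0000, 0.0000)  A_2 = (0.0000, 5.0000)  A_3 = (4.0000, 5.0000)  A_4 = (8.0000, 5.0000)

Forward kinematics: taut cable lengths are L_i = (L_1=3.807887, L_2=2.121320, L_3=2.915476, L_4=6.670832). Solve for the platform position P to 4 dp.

(1.5000, 3.5000)

circle eqns → linear via eq_j − eq_1; set k_j = A_j·A_j − L_j²
k_1 = 0.0000+0.0000−14.5000 = -14.5000
0.0000·x − 10.0000·y = k_1−k_2 = -35.0000
-8.0000·x − 10.0000·y = k_1−k_3 = -47.0000
-16.0000·x − 10.0000·y = k_1−k_4 = -59.0000
solve first two rows → x=1.5000, y=3.5000
check cable 4: ‖A_4−P‖² = 44.5000 ≈ L_4² = 44.5000 ✓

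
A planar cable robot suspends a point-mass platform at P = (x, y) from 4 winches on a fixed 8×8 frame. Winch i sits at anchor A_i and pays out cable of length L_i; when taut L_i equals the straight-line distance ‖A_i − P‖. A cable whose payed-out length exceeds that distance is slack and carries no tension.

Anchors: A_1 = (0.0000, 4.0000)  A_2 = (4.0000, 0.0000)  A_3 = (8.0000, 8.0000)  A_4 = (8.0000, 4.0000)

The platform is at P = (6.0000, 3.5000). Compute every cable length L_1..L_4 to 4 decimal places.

(6.0208, 4.0311, 4.9244, 2.0616)

cable 1: Δx=-6.0000, Δy=0.5000; L_1 = √(Δx²+Δy²) = 6.0208
cable 2: Δx=-2.0000, Δy=-3.5000; L_2 = √(Δx²+Δy²) = 4.0311
cable 3: Δx=2.0000, Δy=4.5000; L_3 = √(Δx²+Δy²) = 4.9244
cable 4: Δx=2.0000, Δy=0.5000; L_4 = √(Δx²+Δy²) = 2.0616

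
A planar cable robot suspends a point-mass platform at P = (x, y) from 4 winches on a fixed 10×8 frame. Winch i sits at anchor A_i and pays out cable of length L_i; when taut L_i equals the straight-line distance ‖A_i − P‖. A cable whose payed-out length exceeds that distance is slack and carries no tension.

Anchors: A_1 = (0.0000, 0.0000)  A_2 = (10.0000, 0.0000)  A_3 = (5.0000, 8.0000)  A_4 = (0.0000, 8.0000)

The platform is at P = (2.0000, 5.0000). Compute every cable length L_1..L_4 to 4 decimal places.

(5.3852, 9.4340, 4.2426, 3.6056)

cable 1: Δx=-2.0000, Δy=-5.0000; L_1 = √(Δx²+Δy²) = 5.3852
cable 2: Δx=8.0000, Δy=-5.0000; L_2 = √(Δx²+Δy²) = 9.4340
cable 3: Δx=3.0000, Δy=3.0000; L_3 = √(Δx²+Δy²) = 4.2426
cable 4: Δx=-2.0000, Δy=3.0000; L_4 = √(Δx²+Δy²) = 3.6056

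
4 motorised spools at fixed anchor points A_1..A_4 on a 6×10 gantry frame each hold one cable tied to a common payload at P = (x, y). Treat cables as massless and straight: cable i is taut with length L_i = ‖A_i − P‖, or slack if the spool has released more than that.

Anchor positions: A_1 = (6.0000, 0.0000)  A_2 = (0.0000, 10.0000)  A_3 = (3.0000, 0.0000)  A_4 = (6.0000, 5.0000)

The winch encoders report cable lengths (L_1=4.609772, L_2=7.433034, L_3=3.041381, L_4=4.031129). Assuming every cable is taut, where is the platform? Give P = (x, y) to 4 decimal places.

expand ‖A_i−P‖²=L_i² and subtract eq 1 (k_i ≔ ‖A_i‖²−L_i²)
k_1 = 36.0000+0.0000−21.2500 = 14.7500
eq1−eq2 → [12.0000  -20.0000]·P = -30.0000
eq1−eq3 → [6.0000  0.0000]·P = 15.0000
eq1−eq4 → [0.0000  -10.0000]·P = -30.0000
2×2 solve → P = (2.5000, 3.0000)
check cable 4: ‖A_4−P‖² = 16.2500 ≈ L_4² = 16.2500 ✓

(2.5000, 3.0000)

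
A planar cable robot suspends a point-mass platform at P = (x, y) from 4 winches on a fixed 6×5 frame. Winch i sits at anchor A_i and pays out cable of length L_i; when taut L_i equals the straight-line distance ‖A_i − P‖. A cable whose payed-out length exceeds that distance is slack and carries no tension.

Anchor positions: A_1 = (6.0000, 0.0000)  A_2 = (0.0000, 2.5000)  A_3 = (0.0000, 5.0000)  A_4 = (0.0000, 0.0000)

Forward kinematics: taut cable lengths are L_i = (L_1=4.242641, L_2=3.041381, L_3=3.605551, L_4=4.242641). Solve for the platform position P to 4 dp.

(3.0000, 3.0000)

expand ‖A_i−P‖²=L_i² and subtract eq 1 (k_i ≔ ‖A_i‖²−L_i²)
k_1 = 36.0000+0.0000−18.0000 = 18.0000
eq1−eq2 → [12.0000  -5.0000]·P = 21.0000
eq1−eq3 → [12.0000  -10.0000]·P = 6.0000
eq1−eq4 → [12.0000  0.0000]·P = 36.0000
2×2 solve → P = (3.0000, 3.0000)
check cable 4: ‖A_4−P‖² = 18.0000 ≈ L_4² = 18.0000 ✓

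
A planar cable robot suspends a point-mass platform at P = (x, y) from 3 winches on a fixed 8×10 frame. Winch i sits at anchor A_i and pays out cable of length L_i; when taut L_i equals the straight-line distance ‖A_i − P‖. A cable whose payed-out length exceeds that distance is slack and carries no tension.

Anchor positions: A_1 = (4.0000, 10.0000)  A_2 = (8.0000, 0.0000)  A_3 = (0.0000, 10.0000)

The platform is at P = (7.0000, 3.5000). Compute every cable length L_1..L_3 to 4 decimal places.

(7.1589, 3.6401, 9.5525)

L_1 = √((4.0000−7.0000)² + (10.0000−3.5000)²) = 7.1589
L_2 = √((8.0000−7.0000)² + (0.0000−3.5000)²) = 3.6401
L_3 = √((0.0000−7.0000)² + (10.0000−3.5000)²) = 9.5525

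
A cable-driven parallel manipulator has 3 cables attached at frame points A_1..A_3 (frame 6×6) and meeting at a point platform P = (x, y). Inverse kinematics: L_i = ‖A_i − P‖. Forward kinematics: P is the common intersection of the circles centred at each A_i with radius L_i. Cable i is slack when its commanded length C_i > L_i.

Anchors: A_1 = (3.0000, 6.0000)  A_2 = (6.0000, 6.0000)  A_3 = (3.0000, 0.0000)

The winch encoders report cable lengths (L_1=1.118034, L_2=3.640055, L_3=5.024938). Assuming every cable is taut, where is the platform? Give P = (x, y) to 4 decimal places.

circle eqns → linear via eq_j − eq_1; set q_j = A_j·A_j − L_j²
q_1 = 9.0000+36.0000−1.2500 = 43.7500
-6.0000·x + 0.0000·y = q_1−q_2 = -15.0000
0.0000·x + 12.0000·y = q_1−q_3 = 60.0000
solve first two rows → x=2.5000, y=5.0000

(2.5000, 5.0000)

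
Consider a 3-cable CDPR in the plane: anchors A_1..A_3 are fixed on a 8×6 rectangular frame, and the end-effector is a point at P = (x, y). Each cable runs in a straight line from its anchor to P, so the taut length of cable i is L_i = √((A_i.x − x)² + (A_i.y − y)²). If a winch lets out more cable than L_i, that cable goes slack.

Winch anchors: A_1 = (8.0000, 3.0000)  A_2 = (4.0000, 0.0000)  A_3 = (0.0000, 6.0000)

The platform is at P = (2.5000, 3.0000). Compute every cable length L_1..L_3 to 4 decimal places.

L_1 = √((8.0000−2.5000)² + (3.0000−3.0000)²) = 5.5000
L_2 = √((4.0000−2.5000)² + (0.0000−3.0000)²) = 3.3541
L_3 = √((0.0000−2.5000)² + (6.0000−3.0000)²) = 3.9051

(5.5000, 3.3541, 3.9051)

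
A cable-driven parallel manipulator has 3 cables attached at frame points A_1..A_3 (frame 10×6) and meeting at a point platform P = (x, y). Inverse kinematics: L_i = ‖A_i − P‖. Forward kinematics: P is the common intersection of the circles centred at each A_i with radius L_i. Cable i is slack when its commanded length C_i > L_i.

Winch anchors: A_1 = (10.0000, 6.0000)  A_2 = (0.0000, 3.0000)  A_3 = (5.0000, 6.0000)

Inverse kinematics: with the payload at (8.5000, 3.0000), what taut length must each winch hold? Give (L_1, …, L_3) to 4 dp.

cable 1: Δx=1.5000, Δy=3.0000; L_1 = √(Δx²+Δy²) = 3.3541
cable 2: Δx=-8.5000, Δy=0.0000; L_2 = √(Δx²+Δy²) = 8.5000
cable 3: Δx=-3.5000, Δy=3.0000; L_3 = √(Δx²+Δy²) = 4.6098

(3.3541, 8.5000, 4.6098)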